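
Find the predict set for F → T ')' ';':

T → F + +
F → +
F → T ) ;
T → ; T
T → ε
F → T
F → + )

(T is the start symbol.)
{ ')', '+', ';' }

PREDICT(F → T ')' ';') = (FIRST(RHS) \ {ε}) ∪ (FOLLOW(F) if ε ∈ FIRST(RHS), i.e. RHS ⇒* ε)
FIRST(T) = { ')', '+', ';', ε }
FIRST(T ')' ';') = { ')', '+', ';' }
ε ∉ FIRST(T ')' ';'), so FOLLOW(F) is not added.
PREDICT(F → T ')' ';') = { ')', '+', ';' }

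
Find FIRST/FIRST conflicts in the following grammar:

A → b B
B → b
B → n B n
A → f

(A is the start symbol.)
No FIRST/FIRST conflicts.

A FIRST/FIRST conflict occurs when two productions N → α and N → β for the same non-terminal have FIRST(α) ∩ FIRST(β) ≠ ∅ (with ε ∈ FIRST of a nullable right-hand side, so two nullable alternatives also conflict).

Productions for A:
  A → b B: FIRST = { 'b' }
  A → f: FIRST = { 'f' }
Productions for B:
  B → b: FIRST = { 'b' }
  B → n B n: FIRST = { 'n' }

All alternatives of each non-terminal have pairwise disjoint FIRST sets.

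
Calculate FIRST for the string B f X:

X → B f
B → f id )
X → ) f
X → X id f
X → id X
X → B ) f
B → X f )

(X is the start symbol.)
{ ')', 'f', 'id' }

FIRST sets of the non-terminals involved (from the grammar, by fixed-point iteration):
  FIRST(B) = { ')', 'f', 'id' }

To compute FIRST(B f X), process the symbols left to right:
Symbol B is a non-terminal. Add FIRST(B) \ {ε} = { ')', 'f', 'id' }
B is not nullable (ε ∉ FIRST(B)), so stop here.
FIRST(B f X) = { ')', 'f', 'id' }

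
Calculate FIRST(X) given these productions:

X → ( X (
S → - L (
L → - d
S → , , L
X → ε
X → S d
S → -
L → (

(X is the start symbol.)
To compute FIRST(X), examine every production with X on the left-hand side, reading each right-hand side left to right until a non-nullable symbol is reached.

FIRST sets of the other non-terminals involved (by the same procedure, iterated to a fixed point):
  FIRST(S) = { ',', '-' }

From X → ( X (:
  - '(' is a terminal: add '(' and stop
From X → ε:
  - ε-production, so ε ∈ FIRST(X)
From X → S d:
  - S is a non-terminal: add FIRST(S) \ {ε} = { ',', '-' }
    S is not nullable, so stop

Collecting: FIRST(X) = { '(', ',', '-', ε }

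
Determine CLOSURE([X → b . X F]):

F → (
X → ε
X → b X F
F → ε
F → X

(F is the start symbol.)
{ [X → . b X F], [X → .], [X → b . X F] }

To compute CLOSURE, for each item [A → α.Bβ] where B is a non-terminal, add [B → .γ] for all productions B → γ; repeat for the newly added items until nothing changes.

Start with: [X → b . X F]
  [X → b . X F] has the dot before X: add [X → .], [X → . b X F]
No further items can be added.

CLOSURE = { [X → . b X F], [X → .], [X → b . X F] }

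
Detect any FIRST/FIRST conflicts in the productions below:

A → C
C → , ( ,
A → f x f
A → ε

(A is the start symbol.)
A FIRST/FIRST conflict occurs when two productions N → α and N → β for the same non-terminal have FIRST(α) ∩ FIRST(β) ≠ ∅ (with ε ∈ FIRST of a nullable right-hand side, so two nullable alternatives also conflict).

FIRST sets of the non-terminals at (or reachable through a nullable prefix from) the front of some alternative:
  FIRST(C) = { ',' }

Productions for A:
  A → C: FIRST = { ',' }
  A → f x f: FIRST = { 'f' }
  A → ε: FIRST = { ε }
C has only one production, so no FIRST/FIRST conflict is possible there.

All alternatives of each non-terminal have pairwise disjoint FIRST sets.

Answer: No FIRST/FIRST conflicts.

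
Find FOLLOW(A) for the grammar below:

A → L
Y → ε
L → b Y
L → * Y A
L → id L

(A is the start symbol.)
{ $ }

To compute FOLLOW(A), find every occurrence of A on a right-hand side N → α A β: add FIRST(β) \ {ε}, and if β is empty or nullable also add FOLLOW(N). Iterate to a fixed point.

A is the start symbol, so $ ∈ FOLLOW(A).
In L → * Y A: A is at the end, add FOLLOW(L)

The FOLLOW sets referred to above (computed the same way, to a fixed point):
  FOLLOW(L) = { $ }

Taking the union: FOLLOW(A) = { $ }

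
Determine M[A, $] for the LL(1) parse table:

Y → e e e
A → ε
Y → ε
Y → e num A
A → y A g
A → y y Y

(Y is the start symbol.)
A → ε

To find M[A, $], we find productions for A where $ is in the predict set (PREDICT(N → α) = (FIRST(α) \ {ε}) ∪ (FOLLOW(N) if α ⇒* ε)).

Relevant sets:
  FOLLOW(A) = { $, 'g' }

A → ε: PREDICT = { $, 'g' }
  $ is in predict set, so this production goes in M[A, $]
A → y A g: PREDICT = { 'y' }
A → y y Y: PREDICT = { 'y' }

M[A, $] = A → ε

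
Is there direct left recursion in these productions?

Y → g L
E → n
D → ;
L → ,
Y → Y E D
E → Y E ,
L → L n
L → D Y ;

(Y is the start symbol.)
Direct left recursion occurs when N → N α for some non-terminal N (the right-hand side begins with the left-hand side itself).

Y → g L: starts with g
E → n: starts with n
D → ;: starts with ';'
L → ,: starts with ','
Y → Y E D: LEFT RECURSIVE (starts with Y)
E → Y E ,: starts with Y
L → L n: LEFT RECURSIVE (starts with L)
L → D Y ;: starts with D

The grammar has direct left recursion on: Y, L.

Answer: Yes, Y, L are left-recursive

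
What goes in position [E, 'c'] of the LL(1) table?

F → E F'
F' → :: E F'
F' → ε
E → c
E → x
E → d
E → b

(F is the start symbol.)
To find M[E, 'c'], we find productions for E where 'c' is in the predict set (PREDICT(N → α) = (FIRST(α) \ {ε}) ∪ (FOLLOW(N) if α ⇒* ε)).

E → c: PREDICT = { 'c' }
  'c' is in predict set, so this production goes in M[E, 'c']
E → x: PREDICT = { 'x' }
E → d: PREDICT = { 'd' }
E → b: PREDICT = { 'b' }

M[E, 'c'] = E → c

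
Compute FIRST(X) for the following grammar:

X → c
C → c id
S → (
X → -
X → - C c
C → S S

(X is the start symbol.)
To compute FIRST(X), examine every production with X on the left-hand side, reading each right-hand side left to right until a non-nullable symbol is reached.

From X → c:
  - c is a terminal: add 'c' and stop
From X → -:
  - '-' is a terminal: add '-' and stop
From X → - C c:
  - '-' is a terminal: add '-' and stop

Collecting: FIRST(X) = { '-', 'c' }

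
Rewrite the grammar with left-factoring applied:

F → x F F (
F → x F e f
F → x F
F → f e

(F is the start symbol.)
F → x F F'
F' → F (
F' → e f
F' → ε
F → f e

Left-factoring transforms A → αβ₁ | αβ₂ into A → αA' and A' → β₁ | β₂
(α is the longest common prefix among the alternatives). Repeat until
no nonterminal has two alternatives with a common prefix.

Round 1: F has alternatives sharing prefix 'x F'. Introduce F': F → x F F'
  Add: F' → F (
  Add: F' → e f
  Add: F' → ε

No remaining common prefixes — done.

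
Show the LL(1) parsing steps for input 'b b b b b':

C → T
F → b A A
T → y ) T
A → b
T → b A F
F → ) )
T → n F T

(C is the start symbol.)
Stack is shown with the top on the left.

Stack    Input        Action
----------------------------
C $      b b b b b $  output C → T
T $      b b b b b $  output T → b A F
b A F $  b b b b b $  match 'b'
A F $    b b b b $    output A → b
b F $    b b b b $    match 'b'
F $      b b b $      output F → b A A
b A A $  b b b $      match 'b'
A A $    b b $        output A → b
b A $    b b $        match 'b'
A $      b $          output A → b
b $      b $          match 'b'
$        $            accept

The string is accepted.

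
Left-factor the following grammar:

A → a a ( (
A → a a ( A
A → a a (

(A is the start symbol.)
A → a a ( A'
A' → (
A' → A
A' → ε

Left-factoring transforms A → αβ₁ | αβ₂ into A → αA' and A' → β₁ | β₂
(α is the longest common prefix among the alternatives). Repeat until
no nonterminal has two alternatives with a common prefix.

Round 1: A has alternatives sharing prefix 'a a ('. Introduce A': A → a a ( A'
  Add: A' → (
  Add: A' → A
  Add: A' → ε

No remaining common prefixes — done.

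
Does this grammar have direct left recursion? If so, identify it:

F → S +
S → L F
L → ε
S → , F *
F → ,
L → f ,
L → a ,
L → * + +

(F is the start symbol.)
No direct left recursion

Direct left recursion occurs when N → N α for some non-terminal N (the right-hand side begins with the left-hand side itself).

F → S +: starts with S
S → L F: starts with L
L → ε: starts with ε
S → , F *: starts with ','
F → ,: starts with ','
L → f ,: starts with f
L → a ,: starts with a
L → * + +: starts with '*'

No direct left recursion found.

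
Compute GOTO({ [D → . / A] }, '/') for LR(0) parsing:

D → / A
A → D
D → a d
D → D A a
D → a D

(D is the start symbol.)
{ [A → . D], [D → . / A], [D → . D A a], [D → . a D], [D → . a d], [D → / . A] }

GOTO(I, '/') = CLOSURE({ [A → αX.β] : [A → α.Xβ] ∈ I, X = '/' })

Items with dot before '/', with the dot advanced:
  [D → . / A] → [D → / . A]
Closure of the advanced items:
  [D → / . A] has the dot before A: add [A → . D]
  [A → . D] has the dot before D: add [D → . / A], [D → . a d], [D → . D A a], [D → . a D]

GOTO = { [A → . D], [D → . / A], [D → . D A a], [D → . a D], [D → . a d], [D → / . A] }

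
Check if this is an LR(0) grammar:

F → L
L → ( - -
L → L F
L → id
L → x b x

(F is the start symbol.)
No. Shift-reduce conflict between [F → L .] and [L → . ( - -]

Augment with F' → F and build the canonical LR(0) collection (I0 = CLOSURE({[F' → . F]}), then GOTO on every symbol after a dot until no new states appear). It has 11 states:
  I0: { [F → . L], [F' → . F], [L → . ( - -], [L → . L F], [L → . id], [L → . x b x] }  — shift
  I1: { [L → ( . - -] }  — shift
  I2: { [F' → F .] }  — accept
  I3: { [F → . L], [F → L .], [L → . ( - -], [L → . L F], [L → . id], [L → . x b x], [L → L . F] }  — shift, reduce
  I4: { [L → id .] }  — reduce
  I5: { [L → x . b x] }  — shift
  I6: { [L → x b . x] }  — shift
  I7: { [L → x b x .] }  — reduce
  I8: { [L → L F .] }  — reduce
  I9: { [L → ( - . -] }  — shift
  I10: { [L → ( - - .] }  — reduce

Conflict in state I3:
  Shift-reduce conflict between [F → L .] and [L → . ( - -]
So the grammar is NOT LR(0).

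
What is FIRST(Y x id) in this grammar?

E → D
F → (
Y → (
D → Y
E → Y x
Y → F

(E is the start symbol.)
FIRST sets of the non-terminals involved (from the grammar, by fixed-point iteration):
  FIRST(Y) = { '(' }

To compute FIRST(Y x id), process the symbols left to right:
Symbol Y is a non-terminal. Add FIRST(Y) \ {ε} = { '(' }
Y is not nullable (ε ∉ FIRST(Y)), so stop here.
FIRST(Y x id) = { '(' }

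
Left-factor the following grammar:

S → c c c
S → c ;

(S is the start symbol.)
S → c S'
S' → c c
S' → ;

Left-factoring transforms A → αβ₁ | αβ₂ into A → αA' and A' → β₁ | β₂
(α is the longest common prefix among the alternatives). Repeat until
no nonterminal has two alternatives with a common prefix.

Round 1: S has alternatives sharing prefix 'c'. Introduce S': S → c S'
  Add: S' → c c
  Add: S' → ;

No remaining common prefixes — done.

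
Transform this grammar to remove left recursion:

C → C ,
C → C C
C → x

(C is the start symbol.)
C is directly left-recursive. The standard transformation for
  A → A α₁ | ... | A α_m | β₁ | ... | β_n
is
  A  → β₁ A' | ... | β_n A'
  A' → α₁ A' | ... | α_m A' | ε

C → x becomes C → x C'
C → C , becomes C' → , C'
C → C C becomes C' → C C'
Add C' → ε

Resulting grammar:
C → x C'
C' → , C'
C' → C C'
C' → ε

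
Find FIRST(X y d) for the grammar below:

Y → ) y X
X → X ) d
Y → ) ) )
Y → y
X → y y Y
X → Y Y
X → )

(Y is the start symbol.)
{ ')', 'y' }

FIRST sets of the non-terminals involved (from the grammar, by fixed-point iteration):
  FIRST(X) = { ')', 'y' }

To compute FIRST(X y d), process the symbols left to right:
Symbol X is a non-terminal. Add FIRST(X) \ {ε} = { ')', 'y' }
X is not nullable (ε ∉ FIRST(X)), so stop here.
FIRST(X y d) = { ')', 'y' }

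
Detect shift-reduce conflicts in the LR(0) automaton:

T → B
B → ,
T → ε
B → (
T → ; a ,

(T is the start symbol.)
Augment with T' → T and build the canonical LR(0) collection (I0 = CLOSURE({[T' → . T]}), then GOTO on every symbol after a dot until no new states appear). It has 8 states:
  I0: { [B → . (], [B → . ,], [T → . ; a ,], [T → . B], [T → .], [T' → . T] }  — shift, reduce
  I1: { [B → ( .] }  — reduce
  I2: { [B → , .] }  — reduce
  I3: { [T → ; . a ,] }  — shift
  I4: { [T → B .] }  — reduce
  I5: { [T' → T .] }  — accept
  I6: { [T → ; a . ,] }  — shift
  I7: { [T → ; a , .] }  — reduce

I0 contains reduce item [T → .] and shift items [B → . (], [B → . ,], [T → . ; a ,] — shift-reduce conflict.

Answer: Yes — I0: [T → .] vs [B → . (]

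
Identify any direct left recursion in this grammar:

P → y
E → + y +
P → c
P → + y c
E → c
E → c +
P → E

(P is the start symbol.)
No direct left recursion

Direct left recursion occurs when N → N α for some non-terminal N (the right-hand side begins with the left-hand side itself).

P → y: starts with y
E → + y +: starts with '+'
P → c: starts with c
P → + y c: starts with '+'
E → c: starts with c
E → c +: starts with c
P → E: starts with E

No direct left recursion found.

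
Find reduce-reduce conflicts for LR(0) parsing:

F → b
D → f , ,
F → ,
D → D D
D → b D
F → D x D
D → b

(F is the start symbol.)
A reduce-reduce conflict occurs when an LR(0) state has two complete items [A → α .] and [B → β .] — both call for a reduction, and with no lookahead the parser cannot choose between them.

Augment with F' → F and build the canonical LR(0) collection (I0 = CLOSURE({[F' → . F]}), then GOTO on every symbol after a dot until no new states appear). It has 13 states:
  I0: { [D → . D D], [D → . b D], [D → . b], [D → . f , ,], [F → . ,], [F → . D x D], [F → . b], [F' → . F] }  — shift
  I1: { [F → , .] }  — reduce
  I2: { [D → . D D], [D → . b D], [D → . b], [D → . f , ,], [D → D . D], [F → D . x D] }  — shift
  I3: { [F' → F .] }  — accept
  I4: { [D → . D D], [D → . b D], [D → . b], [D → . f , ,], [D → b . D], [D → b .], [F → b .] }  — shift, 2 reduces
  I5: { [D → f . , ,] }  — shift
  I6: { [D → f , . ,] }  — shift
  I7: { [D → f , , .] }  — reduce
  I8: { [D → . D D], [D → . b D], [D → . b], [D → . f , ,], [D → D . D], [D → b D .] }  — shift, reduce
  I9: { [D → . D D], [D → . b D], [D → . b], [D → . f , ,], [D → b . D], [D → b .] }  — shift, reduce
  I10: { [D → . D D], [D → . b D], [D → . b], [D → . f , ,], [D → D . D], [D → D D .] }  — shift, reduce
  I11: { [D → . D D], [D → . b D], [D → . b], [D → . f , ,], [F → D x . D] }  — shift
  I12: { [D → . D D], [D → . b D], [D → . b], [D → . f , ,], [D → D . D], [F → D x D .] }  — shift, reduce

I4 contains complete items [D → b .], [F → b .] — reduce-reduce conflict.

Answer: Yes — I4: [D → b .] vs [F → b .]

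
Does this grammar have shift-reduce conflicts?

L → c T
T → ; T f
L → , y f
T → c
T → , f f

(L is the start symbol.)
No shift-reduce conflicts

A shift-reduce conflict occurs when an LR(0) state has both:
  - a complete (reduce) item [A → α .] (dot at the end), and
  - a shift item [B → β . c γ] (dot before a terminal).

Augment with L' → L and build the canonical LR(0) collection (I0 = CLOSURE({[L' → . L]}), then GOTO on every symbol after a dot until no new states appear). It has 14 states:
  I0: { [L → . , y f], [L → . c T], [L' → . L] }  — shift
  I1: { [L → , . y f] }  — shift
  I2: { [L' → L .] }  — accept
  I3: { [L → c . T], [T → . , f f], [T → . ; T f], [T → . c] }  — shift
  I4: { [T → , . f f] }  — shift
  I5: { [T → . , f f], [T → . ; T f], [T → . c], [T → ; . T f] }  — shift
  I6: { [L → c T .] }  — reduce
  I7: { [T → c .] }  — reduce
  I8: { [T → ; T . f] }  — shift
  I9: { [T → ; T f .] }  — reduce
  I10: { [T → , f . f] }  — shift
  I11: { [T → , f f .] }  — reduce
  I12: { [L → , y . f] }  — shift
  I13: { [L → , y f .] }  — reduce

No state contains both a complete item and a shift item.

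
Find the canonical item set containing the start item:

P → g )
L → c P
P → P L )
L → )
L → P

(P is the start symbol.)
First, augment the grammar with P' → P
I₀ = CLOSURE({ [P' → . P] }):
  [P' → . P] has the dot before P: add [P → . g )], [P → . P L )]
No further items can be added.

I₀ = { [P → . P L )], [P → . g )], [P' → . P] }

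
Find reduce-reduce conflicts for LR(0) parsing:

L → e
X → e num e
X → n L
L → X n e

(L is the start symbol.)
A reduce-reduce conflict occurs when an LR(0) state has two complete items [A → α .] and [B → β .] — both call for a reduction, and with no lookahead the parser cannot choose between them.

Augment with L' → L and build the canonical LR(0) collection (I0 = CLOSURE({[L' → . L]}), then GOTO on every symbol after a dot until no new states appear). It has 10 states:
  I0: { [L → . X n e], [L → . e], [L' → . L], [X → . e num e], [X → . n L] }  — shift
  I1: { [L' → L .] }  — accept
  I2: { [L → X . n e] }  — shift
  I3: { [L → e .], [X → e . num e] }  — shift, reduce
  I4: { [L → . X n e], [L → . e], [X → . e num e], [X → . n L], [X → n . L] }  — shift
  I5: { [X → n L .] }  — reduce
  I6: { [X → e num . e] }  — shift
  I7: { [X → e num e .] }  — reduce
  I8: { [L → X n . e] }  — shift
  I9: { [L → X n e .] }  — reduce

No state contains more than one complete item.

Answer: No reduce-reduce conflicts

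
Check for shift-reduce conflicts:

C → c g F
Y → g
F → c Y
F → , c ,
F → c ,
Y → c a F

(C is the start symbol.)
No shift-reduce conflicts

Augment with C' → C and build the canonical LR(0) collection (I0 = CLOSURE({[C' → . C]}), then GOTO on every symbol after a dot until no new states appear). It has 15 states:
  I0: { [C → . c g F], [C' → . C] }  — shift
  I1: { [C' → C .] }  — accept
  I2: { [C → c . g F] }  — shift
  I3: { [C → c g . F], [F → . , c ,], [F → . c ,], [F → . c Y] }  — shift
  I4: { [F → , . c ,] }  — shift
  I5: { [C → c g F .] }  — reduce
  I6: { [F → c . ,], [F → c . Y], [Y → . c a F], [Y → . g] }  — shift
  I7: { [F → c , .] }  — reduce
  I8: { [F → c Y .] }  — reduce
  I9: { [Y → c . a F] }  — shift
  I10: { [Y → g .] }  — reduce
  I11: { [F → . , c ,], [F → . c ,], [F → . c Y], [Y → c a . F] }  — shift
  I12: { [Y → c a F .] }  — reduce
  I13: { [F → , c . ,] }  — shift
  I14: { [F → , c , .] }  — reduce

No state contains both a complete item and a shift item.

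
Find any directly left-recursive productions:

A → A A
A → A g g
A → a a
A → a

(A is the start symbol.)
Yes, A is left-recursive

Direct left recursion occurs when N → N α for some non-terminal N (the right-hand side begins with the left-hand side itself).

A → A A: LEFT RECURSIVE (starts with A)
A → A g g: LEFT RECURSIVE (starts with A)
A → a a: starts with a
A → a: starts with a

The grammar has direct left recursion on: A.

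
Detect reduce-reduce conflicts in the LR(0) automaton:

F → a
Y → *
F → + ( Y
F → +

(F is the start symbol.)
No reduce-reduce conflicts

Augment with F' → F and build the canonical LR(0) collection (I0 = CLOSURE({[F' → . F]}), then GOTO on every symbol after a dot until no new states appear). It has 7 states:
  I0: { [F → . + ( Y], [F → . +], [F → . a], [F' → . F] }  — shift
  I1: { [F → + . ( Y], [F → + .] }  — shift, reduce
  I2: { [F' → F .] }  — accept
  I3: { [F → a .] }  — reduce
  I4: { [F → + ( . Y], [Y → . *] }  — shift
  I5: { [Y → * .] }  — reduce
  I6: { [F → + ( Y .] }  — reduce

No state contains more than one complete item.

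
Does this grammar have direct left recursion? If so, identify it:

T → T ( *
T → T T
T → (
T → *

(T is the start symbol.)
T → T ( *: LEFT RECURSIVE (starts with T)
T → T T: LEFT RECURSIVE (starts with T)
T → (: starts with '('
T → *: starts with '*'

The grammar has direct left recursion on: T.

Answer: Yes, T is left-recursive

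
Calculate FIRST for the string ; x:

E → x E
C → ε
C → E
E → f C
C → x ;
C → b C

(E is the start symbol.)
{ ';' }

To compute FIRST(; x), process the symbols left to right:
Symbol ; is a terminal. Add ';' and stop.
FIRST(; x) = { ';' }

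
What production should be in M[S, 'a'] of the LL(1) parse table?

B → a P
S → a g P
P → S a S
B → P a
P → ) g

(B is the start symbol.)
S → a g P

To find M[S, 'a'], we find productions for S where 'a' is in the predict set (PREDICT(N → α) = (FIRST(α) \ {ε}) ∪ (FOLLOW(N) if α ⇒* ε)).

S → a g P: PREDICT = { 'a' }
  'a' is in predict set, so this production goes in M[S, 'a']

M[S, 'a'] = S → a g P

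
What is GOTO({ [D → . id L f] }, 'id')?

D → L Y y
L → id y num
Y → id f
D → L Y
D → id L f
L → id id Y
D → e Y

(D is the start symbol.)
{ [D → id . L f], [L → . id id Y], [L → . id y num] }

GOTO(I, 'id') = CLOSURE({ [A → αX.β] : [A → α.Xβ] ∈ I, X = 'id' })

Items with dot before 'id', with the dot advanced:
  [D → . id L f] → [D → id . L f]
Closure of the advanced items:
  [D → id . L f] has the dot before L: add [L → . id y num], [L → . id id Y]

GOTO = { [D → id . L f], [L → . id id Y], [L → . id y num] }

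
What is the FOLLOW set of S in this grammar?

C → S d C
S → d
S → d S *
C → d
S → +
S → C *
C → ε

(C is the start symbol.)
{ '*', 'd' }

In C → S d C: S is followed by d C, add FIRST(d C) \ {ε} = { 'd' }
In S → d S *: S is followed by '*', add FIRST('*') \ {ε} = { '*' }

Taking the union: FOLLOW(S) = { '*', 'd' }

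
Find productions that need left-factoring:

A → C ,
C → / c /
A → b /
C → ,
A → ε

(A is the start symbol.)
No, left-factoring is not needed

Left-factoring is needed when two productions for the same non-terminal
share a common prefix on the right-hand side.

Productions for A:
  A → C ,
  A → b /
  A → ε
Productions for C:
  C → / c /
  C → ,

No common prefixes found.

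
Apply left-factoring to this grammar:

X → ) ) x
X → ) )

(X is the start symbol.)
X → ) ) X'
X' → x
X' → ε

Left-factoring transforms A → αβ₁ | αβ₂ into A → αA' and A' → β₁ | β₂
(α is the longest common prefix among the alternatives). Repeat until
no nonterminal has two alternatives with a common prefix.

Round 1: X has alternatives sharing prefix ') )'. Introduce X': X → ) ) X'
  Add: X' → x
  Add: X' → ε

No remaining common prefixes — done.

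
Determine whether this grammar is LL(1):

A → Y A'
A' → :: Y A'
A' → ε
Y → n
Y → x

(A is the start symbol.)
A grammar is LL(1) if for each non-terminal N with multiple productions, the predict sets of those productions are pairwise disjoint, where PREDICT(N → α) = (FIRST(α) \ {ε}) ∪ (FOLLOW(N) if α ⇒* ε).

Relevant sets:
  FOLLOW(A') = { $ }

For A':
  PREDICT(A' → :: Y A') = { '::' }
  PREDICT(A' → ε) = { $ }
For Y:
  PREDICT(Y → n) = { 'n' }
  PREDICT(Y → x) = { 'x' }
A has a single production, so nothing to check there.

All predict sets are disjoint. The grammar IS LL(1).

Answer: Yes, the grammar is LL(1).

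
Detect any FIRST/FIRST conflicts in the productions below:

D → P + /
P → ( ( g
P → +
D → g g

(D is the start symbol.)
No FIRST/FIRST conflicts.

A FIRST/FIRST conflict occurs when two productions N → α and N → β for the same non-terminal have FIRST(α) ∩ FIRST(β) ≠ ∅ (with ε ∈ FIRST of a nullable right-hand side, so two nullable alternatives also conflict).

FIRST sets of the non-terminals at (or reachable through a nullable prefix from) the front of some alternative:
  FIRST(P) = { '(', '+' }

Productions for D:
  D → P + /: FIRST = { '(', '+' }
  D → g g: FIRST = { 'g' }
Productions for P:
  P → ( ( g: FIRST = { '(' }
  P → +: FIRST = { '+' }

All alternatives of each non-terminal have pairwise disjoint FIRST sets.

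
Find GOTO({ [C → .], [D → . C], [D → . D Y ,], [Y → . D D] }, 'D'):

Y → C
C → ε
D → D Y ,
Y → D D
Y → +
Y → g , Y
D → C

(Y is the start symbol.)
{ [C → .], [D → . C], [D → . D Y ,], [D → D . Y ,], [Y → . +], [Y → . C], [Y → . D D], [Y → . g , Y], [Y → D . D] }

GOTO(I, 'D') = CLOSURE({ [A → αX.β] : [A → α.Xβ] ∈ I, X = 'D' })

Items with dot before 'D', with the dot advanced:
  [D → . D Y ,] → [D → D . Y ,]
  [Y → . D D] → [Y → D . D]
Closure of the advanced items:
  [D → D . Y ,] has the dot before Y: add [Y → . C], [Y → . D D], [Y → . +], [Y → . g , Y]
  [Y → D . D] has the dot before D: add [D → . D Y ,], [D → . C]
  [Y → . C] has the dot before C: add [C → .]

GOTO = { [C → .], [D → . C], [D → . D Y ,], [D → D . Y ,], [Y → . +], [Y → . C], [Y → . D D], [Y → . g , Y], [Y → D . D] }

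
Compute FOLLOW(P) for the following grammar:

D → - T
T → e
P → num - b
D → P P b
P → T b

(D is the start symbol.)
In D → P P b: P is followed by P b, add FIRST(P b) \ {ε} = { 'e', 'num' }
In D → P P b: P is followed by b, add FIRST(b) \ {ε} = { 'b' }

Taking the union: FOLLOW(P) = { 'b', 'e', 'num' }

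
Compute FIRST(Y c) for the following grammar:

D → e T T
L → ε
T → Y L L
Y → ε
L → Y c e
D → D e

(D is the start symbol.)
FIRST sets of the non-terminals involved (from the grammar, by fixed-point iteration):
  FIRST(Y) = { ε }

To compute FIRST(Y c), process the symbols left to right:
Symbol Y is a non-terminal. Add FIRST(Y) \ {ε} = { }
Y is nullable (ε ∈ FIRST(Y)), continue to the next symbol.
Symbol c is a terminal. Add 'c' and stop.
FIRST(Y c) = { 'c' }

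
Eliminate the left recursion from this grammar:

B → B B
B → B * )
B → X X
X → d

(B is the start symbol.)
B is directly left-recursive. The standard transformation for
  A → A α₁ | ... | A α_m | β₁ | ... | β_n
is
  A  → β₁ A' | ... | β_n A'
  A' → α₁ A' | ... | α_m A' | ε

B → X X becomes B → X X B'
B → B B becomes B' → B B'
B → B * ) becomes B' → * ) B'
Add B' → ε

Productions for other non-terminals are unchanged:
  X → d

Resulting grammar:
B → X X B'
B' → B B'
B' → * ) B'
B' → ε
X → d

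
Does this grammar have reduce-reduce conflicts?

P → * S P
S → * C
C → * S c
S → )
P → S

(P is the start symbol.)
Augment with P' → P and build the canonical LR(0) collection (I0 = CLOSURE({[P' → . P]}), then GOTO on every symbol after a dot until no new states appear). It has 11 states:
  I0: { [P → . * S P], [P → . S], [P' → . P], [S → . )], [S → . * C] }  — shift
  I1: { [S → ) .] }  — reduce
  I2: { [C → . * S c], [P → * . S P], [S → * . C], [S → . )], [S → . * C] }  — shift
  I3: { [P' → P .] }  — accept
  I4: { [P → S .] }  — reduce
  I5: { [C → * . S c], [C → . * S c], [S → * . C], [S → . )], [S → . * C] }  — shift
  I6: { [S → * C .] }  — reduce
  I7: { [P → * S . P], [P → . * S P], [P → . S], [S → . )], [S → . * C] }  — shift
  I8: { [P → * S P .] }  — reduce
  I9: { [C → * S . c] }  — shift
  I10: { [C → * S c .] }  — reduce

No state contains more than one complete item.

Answer: No reduce-reduce conflicts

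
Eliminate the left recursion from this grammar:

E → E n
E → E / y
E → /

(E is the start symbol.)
E is directly left-recursive. The standard transformation for
  A → A α₁ | ... | A α_m | β₁ | ... | β_n
is
  A  → β₁ A' | ... | β_n A'
  A' → α₁ A' | ... | α_m A' | ε

E → / becomes E → / E'
E → E n becomes E' → n E'
E → E / y becomes E' → / y E'
Add E' → ε

Resulting grammar:
E → / E'
E' → n E'
E' → / y E'
E' → ε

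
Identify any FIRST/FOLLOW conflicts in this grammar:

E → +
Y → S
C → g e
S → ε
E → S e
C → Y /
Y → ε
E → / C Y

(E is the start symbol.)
No FIRST/FOLLOW conflicts.

A FIRST/FOLLOW conflict occurs when a non-terminal N has a nullable alternative N → β (β ⇒* ε) and another alternative N → α with FIRST(α) ∩ FOLLOW(N) ≠ ∅: on such a lookahead the parser cannot decide between expanding α and letting N vanish via β.

Nullable non-terminals: S, Y.
FIRST sets used below: FIRST(S) = { ε }
S has a nullable alternative but only one production, so nothing to check.

Y: nullable alternative(s) Y → S, Y → ε; FOLLOW(Y) = { $, '/' }
  Y → S: FIRST \ {ε} = { } — disjoint from FOLLOW(Y)
  Y → ε: FIRST \ {ε} = { } — disjoint from FOLLOW(Y)

C, E have no nullable alternative, so no FIRST/FOLLOW check is needed there.

No FIRST/FOLLOW conflicts found.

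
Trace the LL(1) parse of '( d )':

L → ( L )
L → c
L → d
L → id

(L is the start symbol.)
LL(1) parsing maintains a stack (initially the start symbol over $) and the input. At each step: if the stack top is a terminal, match it against the current input token; if it is a non-terminal N, replace it with the RHS of M[N, lookahead] (the unique production whose predict set contains the lookahead).

Stack is shown with the top on the left.

Stack    Input    Action
------------------------
L $      ( d ) $  output L → ( L )
( L ) $  ( d ) $  match '('
L ) $    d ) $    output L → d
d ) $    d ) $    match 'd'
) $      ) $      match ')'
$        $        accept

The string is accepted.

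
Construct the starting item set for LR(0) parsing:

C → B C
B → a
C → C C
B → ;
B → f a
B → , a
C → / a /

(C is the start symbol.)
First, augment the grammar with C' → C
I₀ = CLOSURE({ [C' → . C] }):
  [C' → . C] has the dot before C: add [C → . B C], [C → . C C], [C → . / a /]
  [C → . B C] has the dot before B: add [B → . a], [B → . ;], [B → . f a], [B → . , a]
No further items can be added.

I₀ = { [B → . , a], [B → . ;], [B → . a], [B → . f a], [C → . / a /], [C → . B C], [C → . C C], [C' → . C] }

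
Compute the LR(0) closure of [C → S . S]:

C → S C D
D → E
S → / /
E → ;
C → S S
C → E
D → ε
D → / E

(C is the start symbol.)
Start with: [C → S . S]
  [C → S . S] has the dot before S: add [S → . / /]
No further items can be added.

CLOSURE = { [C → S . S], [S → . / /] }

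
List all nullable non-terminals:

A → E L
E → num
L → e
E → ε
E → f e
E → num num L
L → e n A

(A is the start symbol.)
{ 'E' }

ε-productions: E → ε
So E is immediately nullable.
No further non-terminal can be added: every production for the remaining non-terminals contains a terminal or a non-nullable non-terminal.
Nullable = { 'E' }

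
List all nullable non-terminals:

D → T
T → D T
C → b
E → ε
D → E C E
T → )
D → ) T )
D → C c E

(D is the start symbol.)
{ 'E' }

A non-terminal is nullable if it can derive ε (the empty string): either it has an ε-production, or it has a production whose right-hand side consists entirely of nullable non-terminals.

ε-productions: E → ε
So E is immediately nullable.
No further non-terminal can be added: every production for the remaining non-terminals contains a terminal or a non-nullable non-terminal.
Nullable = { 'E' }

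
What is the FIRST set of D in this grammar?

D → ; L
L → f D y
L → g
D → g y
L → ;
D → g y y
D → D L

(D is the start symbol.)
To compute FIRST(D), examine every production with D on the left-hand side, reading each right-hand side left to right until a non-nullable symbol is reached.

From D → ; L:
  - ';' is a terminal: add ';' and stop
From D → g y:
  - g is a terminal: add 'g' and stop
From D → g y y:
  - g is a terminal: add 'g' and stop
From D → D L:
  - D is the symbol being defined: contributes nothing new
    D is not nullable, so stop

Collecting: FIRST(D) = { ';', 'g' }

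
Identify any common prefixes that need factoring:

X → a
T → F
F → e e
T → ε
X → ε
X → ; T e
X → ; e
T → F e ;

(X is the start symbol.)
Yes, X has productions with common prefix ';'; T has productions with common prefix 'F'

Left-factoring is needed when two productions for the same non-terminal
share a common prefix on the right-hand side.

Productions for X:
  X → a
  X → ε
  X → ; T e
  X → ; e
Productions for T:
  T → F
  T → ε
  T → F e ;

Found common prefix ';' in productions for X
Found common prefix 'F' in productions for T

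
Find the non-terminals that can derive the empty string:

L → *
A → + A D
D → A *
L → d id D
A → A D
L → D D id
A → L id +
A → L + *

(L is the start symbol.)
None

There are no ε-productions, so no non-terminal can derive ε.
No non-terminals are nullable.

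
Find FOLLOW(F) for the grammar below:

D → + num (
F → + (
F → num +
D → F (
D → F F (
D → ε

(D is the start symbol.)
{ '(', '+', 'num' }

In D → F (: F is followed by '(', add FIRST('(') \ {ε} = { '(' }
In D → F F (: F is followed by F '(', add FIRST(F '(') \ {ε} = { '+', 'num' }
In D → F F (: F is followed by '(', add FIRST('(') \ {ε} = { '(' }

Taking the union: FOLLOW(F) = { '(', '+', 'num' }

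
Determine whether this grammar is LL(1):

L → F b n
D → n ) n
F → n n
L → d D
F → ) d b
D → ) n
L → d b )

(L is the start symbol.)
No. Predict set conflict for L: { 'd' }

A grammar is LL(1) if for each non-terminal N with multiple productions, the predict sets of those productions are pairwise disjoint, where PREDICT(N → α) = (FIRST(α) \ {ε}) ∪ (FOLLOW(N) if α ⇒* ε).

Relevant sets:
  FIRST(F) = { ')', 'n' }

For L:
  PREDICT(L → F b n) = { ')', 'n' }
  PREDICT(L → d D) = { 'd' }
  PREDICT(L → d b ')') = { 'd' }
For D:
  PREDICT(D → n ')' n) = { 'n' }
  PREDICT(D → ')' n) = { ')' }
For F:
  PREDICT(F → n n) = { 'n' }
  PREDICT(F → ')' d b) = { ')' }

Conflict found: Predict set conflict for L: { 'd' }
The grammar is NOT LL(1).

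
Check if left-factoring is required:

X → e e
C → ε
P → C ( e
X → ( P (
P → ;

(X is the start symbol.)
Left-factoring is needed when two productions for the same non-terminal
share a common prefix on the right-hand side.

Productions for X:
  X → e e
  X → ( P (
Productions for P:
  P → C ( e
  P → ;

No common prefixes found.

Answer: No, left-factoring is not needed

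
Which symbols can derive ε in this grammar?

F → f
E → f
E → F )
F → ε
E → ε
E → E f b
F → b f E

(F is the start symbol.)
{ 'E', 'F' }

A non-terminal is nullable if it can derive ε (the empty string): either it has an ε-production, or it has a production whose right-hand side consists entirely of nullable non-terminals.

ε-productions: F → ε, E → ε
So F, E are immediately nullable.
Every non-terminal is now nullable.
Nullable = { 'E', 'F' }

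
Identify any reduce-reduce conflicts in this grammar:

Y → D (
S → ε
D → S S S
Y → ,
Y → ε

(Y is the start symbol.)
Augment with Y' → Y and build the canonical LR(0) collection (I0 = CLOSURE({[Y' → . Y]}), then GOTO on every symbol after a dot until no new states appear). It has 8 states:
  I0: { [D → . S S S], [S → .], [Y → . ,], [Y → . D (], [Y → .], [Y' → . Y] }  — shift, 2 reduces
  I1: { [Y → , .] }  — reduce
  I2: { [Y → D . (] }  — shift
  I3: { [D → S . S S], [S → .] }  — reduce
  I4: { [Y' → Y .] }  — accept
  I5: { [D → S S . S], [S → .] }  — reduce
  I6: { [D → S S S .] }  — reduce
  I7: { [Y → D ( .] }  — reduce

I0 contains complete items [S → .], [Y → .] — reduce-reduce conflict.

Answer: Yes — I0: [S → .] vs [Y → .]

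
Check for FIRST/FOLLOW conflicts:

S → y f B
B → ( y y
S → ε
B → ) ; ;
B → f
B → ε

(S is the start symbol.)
A FIRST/FOLLOW conflict occurs when a non-terminal N has a nullable alternative N → β (β ⇒* ε) and another alternative N → α with FIRST(α) ∩ FOLLOW(N) ≠ ∅: on such a lookahead the parser cannot decide between expanding α and letting N vanish via β.

Nullable non-terminals: B, S.

B: nullable alternative(s) B → ε; FOLLOW(B) = { $ }
  B → ( y y: FIRST \ {ε} = { '(' } — disjoint from FOLLOW(B)
  B → ) ; ;: FIRST \ {ε} = { ')' } — disjoint from FOLLOW(B)
  B → f: FIRST \ {ε} = { 'f' } — disjoint from FOLLOW(B)
  B → ε: FIRST \ {ε} = { } — this is the only nullable alternative, skip

S: nullable alternative(s) S → ε; FOLLOW(S) = { $ }
  S → y f B: FIRST \ {ε} = { 'y' } — disjoint from FOLLOW(S)
  S → ε: FIRST \ {ε} = { } — this is the only nullable alternative, skip

No FIRST/FOLLOW conflicts found.

Answer: No FIRST/FOLLOW conflicts.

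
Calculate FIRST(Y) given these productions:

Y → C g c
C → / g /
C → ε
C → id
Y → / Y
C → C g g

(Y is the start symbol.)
{ '/', 'g', 'id' }

FIRST sets of the other non-terminals involved (by the same procedure, iterated to a fixed point):
  FIRST(C) = { '/', 'g', 'id', ε }

From Y → C g c:
  - C is a non-terminal: add FIRST(C) \ {ε} = { '/', 'g', 'id' }
    C is nullable, so continue to the next symbol
  - g is a terminal: add 'g' and stop
From Y → / Y:
  - '/' is a terminal: add '/' and stop

Collecting: FIRST(Y) = { '/', 'g', 'id' }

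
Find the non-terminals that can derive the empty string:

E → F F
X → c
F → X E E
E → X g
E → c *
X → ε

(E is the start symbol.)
ε-productions: X → ε
So X is immediately nullable.
No further non-terminal can be added: every production for the remaining non-terminals contains a terminal or a non-nullable non-terminal.
Nullable = { 'X' }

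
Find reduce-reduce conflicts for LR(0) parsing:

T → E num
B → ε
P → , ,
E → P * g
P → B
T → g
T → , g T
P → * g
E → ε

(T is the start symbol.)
Yes — I0: [B → .] vs [E → .]; I12: [B → .] vs [E → .]

A reduce-reduce conflict occurs when an LR(0) state has two complete items [A → α .] and [B → β .] — both call for a reduction, and with no lookahead the parser cannot choose between them.

Augment with T' → T and build the canonical LR(0) collection (I0 = CLOSURE({[T' → . T]}), then GOTO on every symbol after a dot until no new states appear). It has 15 states:
  I0: { [B → .], [E → . P * g], [E → .], [P → . * g], [P → . , ,], [P → . B], [T → . , g T], [T → . E num], [T → . g], [T' → . T] }  — shift, 2 reduces
  I1: { [P → * . g] }  — shift
  I2: { [P → , . ,], [T → , . g T] }  — shift
  I3: { [P → B .] }  — reduce
  I4: { [T → E . num] }  — shift
  I5: { [E → P . * g] }  — shift
  I6: { [T' → T .] }  — accept
  I7: { [T → g .] }  — reduce
  I8: { [E → P * . g] }  — shift
  I9: { [E → P * g .] }  — reduce
  I10: { [T → E num .] }  — reduce
  I11: { [P → , , .] }  — reduce
  I12: { [B → .], [E → . P * g], [E → .], [P → . * g], [P → . , ,], [P → . B], [T → , g . T], [T → . , g T], [T → . E num], [T → . g] }  — shift, 2 reduces
  I13: { [T → , g T .] }  — reduce
  I14: { [P → * g .] }  — reduce

I0 contains complete items [B → .], [E → .] — reduce-reduce conflict.
I12 contains complete items [B → .], [E → .] — reduce-reduce conflict.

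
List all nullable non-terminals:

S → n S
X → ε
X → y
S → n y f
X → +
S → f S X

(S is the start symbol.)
{ 'X' }

A non-terminal is nullable if it can derive ε (the empty string): either it has an ε-production, or it has a production whose right-hand side consists entirely of nullable non-terminals.

ε-productions: X → ε
So X is immediately nullable.
No further non-terminal can be added: every production for the remaining non-terminals contains a terminal or a non-nullable non-terminal.
Nullable = { 'X' }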